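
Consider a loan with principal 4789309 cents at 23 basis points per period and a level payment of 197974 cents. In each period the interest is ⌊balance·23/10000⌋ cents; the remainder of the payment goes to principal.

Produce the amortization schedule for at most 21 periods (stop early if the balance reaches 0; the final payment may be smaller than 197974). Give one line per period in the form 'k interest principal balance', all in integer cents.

1 11015 186959 4602350
2 10585 187389 4414961
3 10154 187820 4227141
4 9722 188252 4038889
5 9289 188685 3850204
6 8855 189119 3661085
7 8420 189554 3471531
8 7984 189990 3281541
9 7547 190427 3091114
10 7109 190865 2900249
11 6670 191304 2708945
12 6230 191744 2517201
13 5789 192185 2325016
14 5347 192627 2132389
15 4904 193070 1939319
16 4460 193514 1745805
17 4015 193959 1551846
18 3569 194405 1357441
19 3122 194852 1162589
20 2673 195301 967288
21 2224 195750 771538

1. interest=⌊4789309·23/10000⌋=11015; principal=197974-11015=186959; balance=4789309-186959=4602350
2. interest=⌊4602350·23/10000⌋=10585; principal=197974-10585=187389; balance=4602350-187389=4414961
3. interest=⌊4414961·23/10000⌋=10154; principal=197974-10154=187820; balance=4414961-187820=4227141
4. interest=⌊4227141·23/10000⌋=9722; principal=197974-9722=188252; balance=4227141-188252=4038889
5. interest=⌊4038889·23/10000⌋=9289; principal=197974-9289=188685; balance=4038889-188685=3850204
6. interest=⌊3850204·23/10000⌋=8855; principal=197974-8855=189119; balance=3850204-189119=3661085
7. interest=⌊3661085·23/10000⌋=8420; principal=197974-8420=189554; balance=3661085-189554=3471531
8. interest=⌊3471531·23/10000⌋=7984; principal=197974-7984=189990; balance=3471531-189990=3281541
9. interest=⌊3281541·23/10000⌋=7547; principal=197974-7547=190427; balance=3281541-190427=3091114
10. interest=⌊3091114·23/10000⌋=7109; principal=197974-7109=190865; balance=3091114-190865=2900249
11. interest=⌊2900249·23/10000⌋=6670; principal=197974-6670=191304; balance=2900249-191304=2708945
12. interest=⌊2708945·23/10000⌋=6230; principal=197974-6230=191744; balance=2708945-191744=2517201
13. interest=⌊2517201·23/10000⌋=5789; principal=197974-5789=192185; balance=2517201-192185=2325016
14. interest=⌊2325016·23/10000⌋=5347; principal=197974-5347=192627; balance=2325016-192627=2132389
15. interest=⌊2132389·23/10000⌋=4904; principal=197974-4904=193070; balance=2132389-193070=1939319
16. interest=⌊1939319·23/10000⌋=4460; principal=197974-4460=193514; balance=1939319-193514=1745805
17. interest=⌊1745805·23/10000⌋=4015; principal=197974-4015=193959; balance=1745805-193959=1551846
18. interest=⌊1551846·23/10000⌋=3569; principal=197974-3569=194405; balance=1551846-194405=1357441
19. interest=⌊1357441·23/10000⌋=3122; principal=197974-3122=194852; balance=1357441-194852=1162589
20. interest=⌊1162589·23/10000⌋=2673; principal=197974-2673=195301; balance=1162589-195301=967288
21. interest=⌊967288·23/10000⌋=2224; principal=197974-2224=195750; balance=967288-195750=771538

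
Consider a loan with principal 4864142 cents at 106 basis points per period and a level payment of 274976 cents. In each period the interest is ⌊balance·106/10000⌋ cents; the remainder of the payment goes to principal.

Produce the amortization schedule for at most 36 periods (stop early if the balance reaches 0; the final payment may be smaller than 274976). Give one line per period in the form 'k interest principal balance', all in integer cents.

1 51559 223417 4640725
2 49191 225785 4414940
3 46798 228178 4186762
4 44379 230597 3956165
5 41935 233041 3723124
6 39465 235511 3487613
7 36968 238008 3249605
8 34445 240531 3009074
9 31896 243080 2765994
10 29319 245657 2520337
11 26715 248261 2272076
12 24084 250892 2021184
13 21424 253552 1767632
14 18736 256240 1511392
15 16020 258956 1252436
16 13275 261701 990735
17 10501 264475 726260
18 7698 267278 458982
19 4865 270111 188871
20 2002 188871 0

1. interest=⌊4864142·106/10000⌋=51559; principal=274976-51559=223417; balance=4864142-223417=4640725
2. interest=⌊4640725·106/10000⌋=49191; principal=274976-49191=225785; balance=4640725-225785=4414940
3. interest=⌊4414940·106/10000⌋=46798; principal=274976-46798=228178; balance=4414940-228178=4186762
4. interest=⌊4186762·106/10000⌋=44379; principal=274976-44379=230597; balance=4186762-230597=3956165
5. interest=⌊3956165·106/10000⌋=41935; principal=274976-41935=233041; balance=3956165-233041=3723124
6. interest=⌊3723124·106/10000⌋=39465; principal=274976-39465=235511; balance=3723124-235511=3487613
7. interest=⌊3487613·106/10000⌋=36968; principal=274976-36968=238008; balance=3487613-238008=3249605
8. interest=⌊3249605·106/10000⌋=34445; principal=274976-34445=240531; balance=3249605-240531=3009074
9. interest=⌊3009074·106/10000⌋=31896; principal=274976-31896=243080; balance=3009074-243080=2765994
10. interest=⌊2765994·106/10000⌋=29319; principal=274976-29319=245657; balance=2765994-245657=2520337
11. interest=⌊2520337·106/10000⌋=26715; principal=274976-26715=248261; balance=2520337-248261=2272076
12. interest=⌊2272076·106/10000⌋=24084; principal=274976-24084=250892; balance=2272076-250892=2021184
13. interest=⌊2021184·106/10000⌋=21424; principal=274976-21424=253552; balance=2021184-253552=1767632
14. interest=⌊1767632·106/10000⌋=18736; principal=274976-18736=256240; balance=1767632-256240=1511392
15. interest=⌊1511392·106/10000⌋=16020; principal=274976-16020=258956; balance=1511392-258956=1252436
16. interest=⌊1252436·106/10000⌋=13275; principal=274976-13275=261701; balance=1252436-261701=990735
17. interest=⌊990735·106/10000⌋=10501; principal=274976-10501=264475; balance=990735-264475=726260
18. interest=⌊726260·106/10000⌋=7698; principal=274976-7698=267278; balance=726260-267278=458982
19. interest=⌊458982·106/10000⌋=4865; principal=274976-4865=270111; balance=458982-270111=188871
20. interest=⌊188871·106/10000⌋=2002; principal=min(274976-2002,188871)=188871; balance=188871-188871=0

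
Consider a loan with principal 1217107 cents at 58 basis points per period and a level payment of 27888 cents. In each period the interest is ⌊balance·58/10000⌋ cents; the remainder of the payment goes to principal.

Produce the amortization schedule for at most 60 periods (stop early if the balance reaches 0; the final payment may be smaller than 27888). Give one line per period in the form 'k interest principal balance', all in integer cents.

1. interest=⌊1217107·58/10000⌋=7059; principal=27888-7059=20829; balance=1217107-20829=1196278
2. interest=⌊1196278·58/10000⌋=6938; principal=27888-6938=20950; balance=1196278-20950=1175328
3. interest=⌊1175328·58/10000⌋=6816; principal=27888-6816=21072; balance=1175328-21072=1154256
4. interest=⌊1154256·58/10000⌋=6694; principal=27888-6694=21194; balance=1154256-21194=1133062
5. interest=⌊1133062·58/10000⌋=6571; principal=27888-6571=21317; balance=1133062-21317=1111745
6. interest=⌊1111745·58/10000⌋=6448; principal=27888-6448=21440; balance=1111745-21440=1090305
7. interest=⌊1090305·58/10000⌋=6323; principal=27888-6323=21565; balance=1090305-21565=1068740
8. interest=⌊1068740·58/10000⌋=6198; principal=27888-6198=21690; balance=1068740-21690=1047050
9. interest=⌊1047050·58/10000⌋=6072; principal=27888-6072=21816; balance=1047050-21816=1025234
10. interest=⌊1025234·58/10000⌋=5946; principal=27888-5946=21942; balance=1025234-21942=1003292
11. interest=⌊1003292·58/10000⌋=5819; principal=27888-5819=22069; balance=1003292-22069=981223
12. interest=⌊981223·58/10000⌋=5691; principal=27888-5691=22197; balance=981223-22197=959026
13. interest=⌊959026·58/10000⌋=5562; principal=27888-5562=22326; balance=959026-22326=936700
14. interest=⌊936700·58/10000⌋=5432; principal=27888-5432=22456; balance=936700-22456=914244
15. interest=⌊914244·58/10000⌋=5302; principal=27888-5302=22586; balance=914244-22586=891658
16. interest=⌊891658·58/10000⌋=5171; principal=27888-5171=22717; balance=891658-22717=868941
17. interest=⌊868941·58/10000⌋=5039; principal=27888-5039=22849; balance=868941-22849=846092
18. interest=⌊846092·58/10000⌋=4907; principal=27888-4907=22981; balance=846092-22981=823111
19. interest=⌊823111·58/10000⌋=4774; principal=27888-4774=23114; balance=823111-23114=799997
20. interest=⌊799997·58/10000⌋=4639; principal=27888-4639=23249; balance=799997-23249=776748
21. interest=⌊776748·58/10000⌋=4505; principal=27888-4505=23383; balance=776748-23383=753365
22. interest=⌊753365·58/10000⌋=4369; principal=27888-4369=23519; balance=753365-23519=729846
23. interest=⌊729846·58/10000⌋=4233; principal=27888-4233=23655; balance=729846-23655=706191
24. interest=⌊706191·58/10000⌋=4095; principal=27888-4095=23793; balance=706191-23793=682398
25. interest=⌊682398·58/10000⌋=3957; principal=27888-3957=23931; balance=682398-23931=658467
26. interest=⌊658467·58/10000⌋=3819; principal=27888-3819=24069; balance=658467-24069=634398
27. interest=⌊634398·58/10000⌋=3679; principal=27888-3679=24209; balance=634398-24209=610189
28. interest=⌊610189·58/10000⌋=3539; principal=27888-3539=24349; balance=610189-24349=585840
29. interest=⌊585840·58/10000⌋=3397; principal=27888-3397=24491; balance=585840-24491=561349
30. interest=⌊561349·58/10000⌋=3255; principal=27888-3255=24633; balance=561349-24633=536716
31. interest=⌊536716·58/10000⌋=3112; principal=27888-3112=24776; balance=536716-24776=511940
32. interest=⌊511940·58/10000⌋=2969; principal=27888-2969=24919; balance=511940-24919=487021
33. interest=⌊487021·58/10000⌋=2824; principal=27888-2824=25064; balance=487021-25064=461957
34. interest=⌊461957·58/10000⌋=2679; principal=27888-2679=25209; balance=461957-25209=436748
35. interest=⌊436748·58/10000⌋=2533; principal=27888-2533=25355; balance=436748-25355=411393
36. interest=⌊411393·58/10000⌋=2386; principal=27888-2386=25502; balance=411393-25502=385891
37. interest=⌊385891·58/10000⌋=2238; principal=27888-2238=25650; balance=385891-25650=360241
38. interest=⌊360241·58/10000⌋=2089; principal=27888-2089=25799; balance=360241-25799=334442
39. interest=⌊334442·58/10000⌋=1939; principal=27888-1939=25949; balance=334442-25949=308493
40. interest=⌊308493·58/10000⌋=1789; principal=27888-1789=26099; balance=308493-26099=282394
41. interest=⌊282394·58/10000⌋=1637; principal=27888-1637=26251; balance=282394-26251=256143
42. interest=⌊256143·58/10000⌋=1485; principal=27888-1485=26403; balance=256143-26403=229740
43. interest=⌊229740·58/10000⌋=1332; principal=27888-1332=26556; balance=229740-26556=203184
44. interest=⌊203184·58/10000⌋=1178; principal=27888-1178=26710; balance=203184-26710=176474
45. interest=⌊176474·58/10000⌋=1023; principal=27888-1023=26865; balance=176474-26865=149609
46. interest=⌊149609·58/10000⌋=867; principal=27888-867=27021; balance=149609-27021=122588
47. interest=⌊122588·58/10000⌋=711; principal=27888-711=27177; balance=122588-27177=95411
48. interest=⌊95411·58/10000⌋=553; principal=27888-553=27335; balance=95411-27335=68076
49. interest=⌊68076·58/10000⌋=394; principal=27888-394=27494; balance=68076-27494=40582
50. interest=⌊40582·58/10000⌋=235; principal=27888-235=27653; balance=40582-27653=12929
51. interest=⌊12929·58/10000⌋=74; principal=min(27888-74,12929)=12929; balance=12929-12929=0

1 7059 20829 1196278
2 6938 20950 1175328
3 6816 21072 1154256
4 6694 21194 1133062
5 6571 21317 1111745
6 6448 21440 1090305
7 6323 21565 1068740
8 6198 21690 1047050
9 6072 21816 1025234
10 5946 21942 1003292
11 5819 22069 981223
12 5691 22197 959026
13 5562 22326 936700
14 5432 22456 914244
15 5302 22586 891658
16 5171 22717 868941
17 5039 22849 846092
18 4907 22981 823111
19 4774 23114 799997
20 4639 23249 776748
21 4505 23383 753365
22 4369 23519 729846
23 4233 23655 706191
24 4095 23793 682398
25 3957 23931 658467
26 3819 24069 634398
27 3679 24209 610189
28 3539 24349 585840
29 3397 24491 561349
30 3255 24633 536716
31 3112 24776 511940
32 2969 24919 487021
33 2824 25064 461957
34 2679 25209 436748
35 2533 25355 411393
36 2386 25502 385891
37 2238 25650 360241
38 2089 25799 334442
39 1939 25949 308493
40 1789 26099 282394
41 1637 26251 256143
42 1485 26403 229740
43 1332 26556 203184
44 1178 26710 176474
45 1023 26865 149609
46 867 27021 122588
47 711 27177 95411
48 553 27335 68076
49 394 27494 40582
50 235 27653 12929
51 74 12929 0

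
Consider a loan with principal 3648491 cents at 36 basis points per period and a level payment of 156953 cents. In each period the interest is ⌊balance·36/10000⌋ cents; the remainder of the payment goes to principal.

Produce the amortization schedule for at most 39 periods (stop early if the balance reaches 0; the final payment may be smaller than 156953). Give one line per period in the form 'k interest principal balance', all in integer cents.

1. interest=⌊3648491·36/10000⌋=13134; principal=156953-13134=143819; balance=3648491-143819=3504672
2. interest=⌊3504672·36/10000⌋=12616; principal=156953-12616=144337; balance=3504672-144337=3360335
3. interest=⌊3360335·36/10000⌋=12097; principal=156953-12097=144856; balance=3360335-144856=3215479
4. interest=⌊3215479·36/10000⌋=11575; principal=156953-11575=145378; balance=3215479-145378=3070101
5. interest=⌊3070101·36/10000⌋=11052; principal=156953-11052=145901; balance=3070101-145901=2924200
6. interest=⌊2924200·36/10000⌋=10527; principal=156953-10527=146426; balance=2924200-146426=2777774
7. interest=⌊2777774·36/10000⌋=9999; principal=156953-9999=146954; balance=2777774-146954=2630820
8. interest=⌊2630820·36/10000⌋=9470; principal=156953-9470=147483; balance=2630820-147483=2483337
9. interest=⌊2483337·36/10000⌋=8940; principal=156953-8940=148013; balance=2483337-148013=2335324
10. interest=⌊2335324·36/10000⌋=8407; principal=156953-8407=148546; balance=2335324-148546=2186778
11. interest=⌊2186778·36/10000⌋=7872; principal=156953-7872=149081; balance=2186778-149081=2037697
12. interest=⌊2037697·36/10000⌋=7335; principal=156953-7335=149618; balance=2037697-149618=1888079
13. interest=⌊1888079·36/10000⌋=6797; principal=156953-6797=150156; balance=1888079-150156=1737923
14. interest=⌊1737923·36/10000⌋=6256; principal=156953-6256=150697; balance=1737923-150697=1587226
15. interest=⌊1587226·36/10000⌋=5714; principal=156953-5714=151239; balance=1587226-151239=1435987
16. interest=⌊1435987·36/10000⌋=5169; principal=156953-5169=151784; balance=1435987-151784=1284203
17. interest=⌊1284203·36/10000⌋=4623; principal=156953-4623=152330; balance=1284203-152330=1131873
18. interest=⌊1131873·36/10000⌋=4074; principal=156953-4074=152879; balance=1131873-152879=978994
19. interest=⌊978994·36/10000⌋=3524; principal=156953-3524=153429; balance=978994-153429=825565
20. interest=⌊825565·36/10000⌋=2972; principal=156953-2972=153981; balance=825565-153981=671584
21. interest=⌊671584·36/10000⌋=2417; principal=156953-2417=154536; balance=671584-154536=517048
22. interest=⌊517048·36/10000⌋=1861; principal=156953-1861=155092; balance=517048-155092=361956
23. interest=⌊361956·36/10000⌋=1303; principal=156953-1303=155650; balance=361956-155650=206306
24. interest=⌊206306·36/10000⌋=742; principal=156953-742=156211; balance=206306-156211=50095
25. interest=⌊50095·36/10000⌋=180; principal=min(156953-180,50095)=50095; balance=50095-50095=0

1 13134 143819 3504672
2 12616 144337 3360335
3 12097 144856 3215479
4 11575 145378 3070101
5 11052 145901 2924200
6 10527 146426 2777774
7 9999 146954 2630820
8 9470 147483 2483337
9 8940 148013 2335324
10 8407 148546 2186778
11 7872 149081 2037697
12 7335 149618 1888079
13 6797 150156 1737923
14 6256 150697 1587226
15 5714 151239 1435987
16 5169 151784 1284203
17 4623 152330 1131873
18 4074 152879 978994
19 3524 153429 825565
20 2972 153981 671584
21 2417 154536 517048
22 1861 155092 361956
23 1303 155650 206306
24 742 156211 50095
25 180 50095 0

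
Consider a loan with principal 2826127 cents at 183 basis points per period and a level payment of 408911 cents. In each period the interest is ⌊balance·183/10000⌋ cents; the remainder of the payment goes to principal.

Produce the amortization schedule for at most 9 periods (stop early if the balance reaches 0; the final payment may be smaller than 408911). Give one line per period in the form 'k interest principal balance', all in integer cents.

1. interest=⌊2826127·183/10000⌋=51718; principal=408911-51718=357193; balance=2826127-357193=2468934
2. interest=⌊2468934·183/10000⌋=45181; principal=408911-45181=363730; balance=2468934-363730=2105204
3. interest=⌊2105204·183/10000⌋=38525; principal=408911-38525=370386; balance=2105204-370386=1734818
4. interest=⌊1734818·183/10000⌋=31747; principal=408911-31747=377164; balance=1734818-377164=1357654
5. interest=⌊1357654·183/10000⌋=24845; principal=408911-24845=384066; balance=1357654-384066=973588
6. interest=⌊973588·183/10000⌋=17816; principal=408911-17816=391095; balance=973588-391095=582493
7. interest=⌊582493·183/10000⌋=10659; principal=408911-10659=398252; balance=582493-398252=184241
8. interest=⌊184241·183/10000⌋=3371; principal=min(408911-3371,184241)=184241; balance=184241-184241=0

1 51718 357193 2468934
2 45181 363730 2105204
3 38525 370386 1734818
4 31747 377164 1357654
5 24845 384066 973588
6 17816 391095 582493
7 10659 398252 184241
8 3371 184241 0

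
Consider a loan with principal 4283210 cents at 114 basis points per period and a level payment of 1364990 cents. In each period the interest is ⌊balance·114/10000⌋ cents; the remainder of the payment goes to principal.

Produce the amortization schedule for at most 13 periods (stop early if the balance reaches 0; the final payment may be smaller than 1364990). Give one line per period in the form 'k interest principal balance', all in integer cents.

1 48828 1316162 2967048
2 33824 1331166 1635882
3 18649 1346341 289541
4 3300 289541 0

1. interest=⌊4283210·114/10000⌋=48828; principal=1364990-48828=1316162; balance=4283210-1316162=2967048
2. interest=⌊2967048·114/10000⌋=33824; principal=1364990-33824=1331166; balance=2967048-1331166=1635882
3. interest=⌊1635882·114/10000⌋=18649; principal=1364990-18649=1346341; balance=1635882-1346341=289541
4. interest=⌊289541·114/10000⌋=3300; principal=min(1364990-3300,289541)=289541; balance=289541-289541=0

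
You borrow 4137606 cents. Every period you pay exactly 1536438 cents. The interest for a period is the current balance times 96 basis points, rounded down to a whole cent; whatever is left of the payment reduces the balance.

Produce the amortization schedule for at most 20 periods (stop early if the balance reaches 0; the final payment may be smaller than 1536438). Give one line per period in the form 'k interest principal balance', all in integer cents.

1. interest=⌊4137606·96/10000⌋=39721; principal=1536438-39721=1496717; balance=4137606-1496717=2640889
2. interest=⌊2640889·96/10000⌋=25352; principal=1536438-25352=1511086; balance=2640889-1511086=1129803
3. interest=⌊1129803·96/10000⌋=10846; principal=min(1536438-10846,1129803)=1129803; balance=1129803-1129803=0

1 39721 1496717 2640889
2 25352 1511086 1129803
3 10846 1129803 0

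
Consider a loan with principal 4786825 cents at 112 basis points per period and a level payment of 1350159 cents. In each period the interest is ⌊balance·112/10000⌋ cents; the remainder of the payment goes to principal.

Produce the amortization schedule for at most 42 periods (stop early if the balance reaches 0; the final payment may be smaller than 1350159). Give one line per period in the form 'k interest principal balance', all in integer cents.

1. interest=⌊4786825·112/10000⌋=53612; principal=1350159-53612=1296547; balance=4786825-1296547=3490278
2. interest=⌊3490278·112/10000⌋=39091; principal=1350159-39091=1311068; balance=3490278-1311068=2179210
3. interest=⌊2179210·112/10000⌋=24407; principal=1350159-24407=1325752; balance=2179210-1325752=853458
4. interest=⌊853458·112/10000⌋=9558; principal=min(1350159-9558,853458)=853458; balance=853458-853458=0

1 53612 1296547 3490278
2 39091 1311068 2179210
3 24407 1325752 853458
4 9558 853458 0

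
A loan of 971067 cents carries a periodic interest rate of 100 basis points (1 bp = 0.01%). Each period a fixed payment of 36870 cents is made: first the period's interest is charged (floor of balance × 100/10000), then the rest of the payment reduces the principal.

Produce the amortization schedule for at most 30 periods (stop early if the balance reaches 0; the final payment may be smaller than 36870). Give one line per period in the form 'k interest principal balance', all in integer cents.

1 9710 27160 943907
2 9439 27431 916476
3 9164 27706 888770
4 8887 27983 860787
5 8607 28263 832524
6 8325 28545 803979
7 8039 28831 775148
8 7751 29119 746029
9 7460 29410 716619
10 7166 29704 686915
11 6869 30001 656914
12 6569 30301 626613
13 6266 30604 596009
14 5960 30910 565099
15 5650 31220 533879
16 5338 31532 502347
17 5023 31847 470500
18 4705 32165 438335
19 4383 32487 405848
20 4058 32812 373036
21 3730 33140 339896
22 3398 33472 306424
23 3064 33806 272618
24 2726 34144 238474
25 2384 34486 203988
26 2039 34831 169157
27 1691 35179 133978
28 1339 35531 98447
29 984 35886 62561
30 625 36245 26316

1. interest=⌊971067·100/10000⌋=9710; principal=36870-9710=27160; balance=971067-27160=943907
2. interest=⌊943907·100/10000⌋=9439; principal=36870-9439=27431; balance=943907-27431=916476
3. interest=⌊916476·100/10000⌋=9164; principal=36870-9164=27706; balance=916476-27706=888770
4. interest=⌊888770·100/10000⌋=8887; principal=36870-8887=27983; balance=888770-27983=860787
5. interest=⌊860787·100/10000⌋=8607; principal=36870-8607=28263; balance=860787-28263=832524
6. interest=⌊832524·100/10000⌋=8325; principal=36870-8325=28545; balance=832524-28545=803979
7. interest=⌊803979·100/10000⌋=8039; principal=36870-8039=28831; balance=803979-28831=775148
8. interest=⌊775148·100/10000⌋=7751; principal=36870-7751=29119; balance=775148-29119=746029
9. interest=⌊746029·100/10000⌋=7460; principal=36870-7460=29410; balance=746029-29410=716619
10. interest=⌊716619·100/10000⌋=7166; principal=36870-7166=29704; balance=716619-29704=686915
11. interest=⌊686915·100/10000⌋=6869; principal=36870-6869=30001; balance=686915-30001=656914
12. interest=⌊656914·100/10000⌋=6569; principal=36870-6569=30301; balance=656914-30301=626613
13. interest=⌊626613·100/10000⌋=6266; principal=36870-6266=30604; balance=626613-30604=596009
14. interest=⌊596009·100/10000⌋=5960; principal=36870-5960=30910; balance=596009-30910=565099
15. interest=⌊565099·100/10000⌋=5650; principal=36870-5650=31220; balance=565099-31220=533879
16. interest=⌊533879·100/10000⌋=5338; principal=36870-5338=31532; balance=533879-31532=502347
17. interest=⌊502347·100/10000⌋=5023; principal=36870-5023=31847; balance=502347-31847=470500
18. interest=⌊470500·100/10000⌋=4705; principal=36870-4705=32165; balance=470500-32165=438335
19. interest=⌊438335·100/10000⌋=4383; principal=36870-4383=32487; balance=438335-32487=405848
20. interest=⌊405848·100/10000⌋=4058; principal=36870-4058=32812; balance=405848-32812=373036
21. interest=⌊373036·100/10000⌋=3730; principal=36870-3730=33140; balance=373036-33140=339896
22. interest=⌊339896·100/10000⌋=3398; principal=36870-3398=33472; balance=339896-33472=306424
23. interest=⌊306424·100/10000⌋=3064; principal=36870-3064=33806; balance=306424-33806=272618
24. interest=⌊272618·100/10000⌋=2726; principal=36870-2726=34144; balance=272618-34144=238474
25. interest=⌊238474·100/10000⌋=2384; principal=36870-2384=34486; balance=238474-34486=203988
26. interest=⌊203988·100/10000⌋=2039; principal=36870-2039=34831; balance=203988-34831=169157
27. interest=⌊169157·100/10000⌋=1691; principal=36870-1691=35179; balance=169157-35179=133978
28. interest=⌊133978·100/10000⌋=1339; principal=36870-1339=35531; balance=133978-35531=98447
29. interest=⌊98447·100/10000⌋=984; principal=36870-984=35886; balance=98447-35886=62561
30. interest=⌊62561·100/10000⌋=625; principal=36870-625=36245; balance=62561-36245=26316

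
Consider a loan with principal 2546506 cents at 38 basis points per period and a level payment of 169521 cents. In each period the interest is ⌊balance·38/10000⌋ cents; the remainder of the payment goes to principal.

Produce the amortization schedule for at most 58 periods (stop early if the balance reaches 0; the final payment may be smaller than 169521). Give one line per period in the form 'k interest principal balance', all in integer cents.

1. interest=⌊2546506·38/10000⌋=9676; principal=169521-9676=159845; balance=2546506-159845=2386661
2. interest=⌊2386661·38/10000⌋=9069; principal=169521-9069=160452; balance=2386661-160452=2226209
3. interest=⌊2226209·38/10000⌋=8459; principal=169521-8459=161062; balance=2226209-161062=2065147
4. interest=⌊2065147·38/10000⌋=7847; principal=169521-7847=161674; balance=2065147-161674=1903473
5. interest=⌊1903473·38/10000⌋=7233; principal=169521-7233=162288; balance=1903473-162288=1741185
6. interest=⌊1741185·38/10000⌋=6616; principal=169521-6616=162905; balance=1741185-162905=1578280
7. interest=⌊1578280·38/10000⌋=5997; principal=169521-5997=163524; balance=1578280-163524=1414756
8. interest=⌊1414756·38/10000⌋=5376; principal=169521-5376=164145; balance=1414756-164145=1250611
9. interest=⌊1250611·38/10000⌋=4752; principal=169521-4752=164769; balance=1250611-164769=1085842
10. interest=⌊1085842·38/10000⌋=4126; principal=169521-4126=165395; balance=1085842-165395=920447
11. interest=⌊920447·38/10000⌋=3497; principal=169521-3497=166024; balance=920447-166024=754423
12. interest=⌊754423·38/10000⌋=2866; principal=169521-2866=166655; balance=754423-166655=587768
13. interest=⌊587768·38/10000⌋=2233; principal=169521-2233=167288; balance=587768-167288=420480
14. interest=⌊420480·38/10000⌋=1597; principal=169521-1597=167924; balance=420480-167924=252556
15. interest=⌊252556·38/10000⌋=959; principal=169521-959=168562; balance=252556-168562=83994
16. interest=⌊83994·38/10000⌋=319; principal=min(169521-319,83994)=83994; balance=83994-83994=0

1 9676 159845 2386661
2 9069 160452 2226209
3 8459 161062 2065147
4 7847 161674 1903473
5 7233 162288 1741185
6 6616 162905 1578280
7 5997 163524 1414756
8 5376 164145 1250611
9 4752 164769 1085842
10 4126 165395 920447
11 3497 166024 754423
12 2866 166655 587768
13 2233 167288 420480
14 1597 167924 252556
15 959 168562 83994
16 319 83994 0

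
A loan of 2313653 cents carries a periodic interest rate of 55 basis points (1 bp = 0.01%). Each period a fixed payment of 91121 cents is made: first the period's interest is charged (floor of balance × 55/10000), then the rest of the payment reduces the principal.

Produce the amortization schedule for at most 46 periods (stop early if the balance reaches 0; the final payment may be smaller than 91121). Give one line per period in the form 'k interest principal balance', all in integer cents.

1 12725 78396 2235257
2 12293 78828 2156429
3 11860 79261 2077168
4 11424 79697 1997471
5 10986 80135 1917336
6 10545 80576 1836760
7 10102 81019 1755741
8 9656 81465 1674276
9 9208 81913 1592363
10 8757 82364 1509999
11 8304 82817 1427182
12 7849 83272 1343910
13 7391 83730 1260180
14 6930 84191 1175989
15 6467 84654 1091335
16 6002 85119 1006216
17 5534 85587 920629
18 5063 86058 834571
19 4590 86531 748040
20 4114 87007 661033
21 3635 87486 573547
22 3154 87967 485580
23 2670 88451 397129
24 2184 88937 308192
25 1695 89426 218766
26 1203 89918 128848
27 708 90413 38435
28 211 38435 0

1. interest=⌊2313653·55/10000⌋=12725; principal=91121-12725=78396; balance=2313653-78396=2235257
2. interest=⌊2235257·55/10000⌋=12293; principal=91121-12293=78828; balance=2235257-78828=2156429
3. interest=⌊2156429·55/10000⌋=11860; principal=91121-11860=79261; balance=2156429-79261=2077168
4. interest=⌊2077168·55/10000⌋=11424; principal=91121-11424=79697; balance=2077168-79697=1997471
5. interest=⌊1997471·55/10000⌋=10986; principal=91121-10986=80135; balance=1997471-80135=1917336
6. interest=⌊1917336·55/10000⌋=10545; principal=91121-10545=80576; balance=1917336-80576=1836760
7. interest=⌊1836760·55/10000⌋=10102; principal=91121-10102=81019; balance=1836760-81019=1755741
8. interest=⌊1755741·55/10000⌋=9656; principal=91121-9656=81465; balance=1755741-81465=1674276
9. interest=⌊1674276·55/10000⌋=9208; principal=91121-9208=81913; balance=1674276-81913=1592363
10. interest=⌊1592363·55/10000⌋=8757; principal=91121-8757=82364; balance=1592363-82364=1509999
11. interest=⌊1509999·55/10000⌋=8304; principal=91121-8304=82817; balance=1509999-82817=1427182
12. interest=⌊1427182·55/10000⌋=7849; principal=91121-7849=83272; balance=1427182-83272=1343910
13. interest=⌊1343910·55/10000⌋=7391; principal=91121-7391=83730; balance=1343910-83730=1260180
14. interest=⌊1260180·55/10000⌋=6930; principal=91121-6930=84191; balance=1260180-84191=1175989
15. interest=⌊1175989·55/10000⌋=6467; principal=91121-6467=84654; balance=1175989-84654=1091335
16. interest=⌊1091335·55/10000⌋=6002; principal=91121-6002=85119; balance=1091335-85119=1006216
17. interest=⌊1006216·55/10000⌋=5534; principal=91121-5534=85587; balance=1006216-85587=920629
18. interest=⌊920629·55/10000⌋=5063; principal=91121-5063=86058; balance=920629-86058=834571
19. interest=⌊834571·55/10000⌋=4590; principal=91121-4590=86531; balance=834571-86531=748040
20. interest=⌊748040·55/10000⌋=4114; principal=91121-4114=87007; balance=748040-87007=661033
21. interest=⌊661033·55/10000⌋=3635; principal=91121-3635=87486; balance=661033-87486=573547
22. interest=⌊573547·55/10000⌋=3154; principal=91121-3154=87967; balance=573547-87967=485580
23. interest=⌊485580·55/10000⌋=2670; principal=91121-2670=88451; balance=485580-88451=397129
24. interest=⌊397129·55/10000⌋=2184; principal=91121-2184=88937; balance=397129-88937=308192
25. interest=⌊308192·55/10000⌋=1695; principal=91121-1695=89426; balance=308192-89426=218766
26. interest=⌊218766·55/10000⌋=1203; principal=91121-1203=89918; balance=218766-89918=128848
27. interest=⌊128848·55/10000⌋=708; principal=91121-708=90413; balance=128848-90413=38435
28. interest=⌊38435·55/10000⌋=211; principal=min(91121-211,38435)=38435; balance=38435-38435=0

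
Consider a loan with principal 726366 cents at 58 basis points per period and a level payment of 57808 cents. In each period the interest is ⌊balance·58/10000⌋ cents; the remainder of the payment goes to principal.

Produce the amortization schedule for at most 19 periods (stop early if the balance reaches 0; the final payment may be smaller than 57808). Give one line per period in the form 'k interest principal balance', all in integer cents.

1 4212 53596 672770
2 3902 53906 618864
3 3589 54219 564645
4 3274 54534 510111
5 2958 54850 455261
6 2640 55168 400093
7 2320 55488 344605
8 1998 55810 288795
9 1675 56133 232662
10 1349 56459 176203
11 1021 56787 119416
12 692 57116 62300
13 361 57447 4853
14 28 4853 0

1. interest=⌊726366·58/10000⌋=4212; principal=57808-4212=53596; balance=726366-53596=672770
2. interest=⌊672770·58/10000⌋=3902; principal=57808-3902=53906; balance=672770-53906=618864
3. interest=⌊618864·58/10000⌋=3589; principal=57808-3589=54219; balance=618864-54219=564645
4. interest=⌊564645·58/10000⌋=3274; principal=57808-3274=54534; balance=564645-54534=510111
5. interest=⌊510111·58/10000⌋=2958; principal=57808-2958=54850; balance=510111-54850=455261
6. interest=⌊455261·58/10000⌋=2640; principal=57808-2640=55168; balance=455261-55168=400093
7. interest=⌊400093·58/10000⌋=2320; principal=57808-2320=55488; balance=400093-55488=344605
8. interest=⌊344605·58/10000⌋=1998; principal=57808-1998=55810; balance=344605-55810=288795
9. interest=⌊288795·58/10000⌋=1675; principal=57808-1675=56133; balance=288795-56133=232662
10. interest=⌊232662·58/10000⌋=1349; principal=57808-1349=56459; balance=232662-56459=176203
11. interest=⌊176203·58/10000⌋=1021; principal=57808-1021=56787; balance=176203-56787=119416
12. interest=⌊119416·58/10000⌋=692; principal=57808-692=57116; balance=119416-57116=62300
13. interest=⌊62300·58/10000⌋=361; principal=57808-361=57447; balance=62300-57447=4853
14. interest=⌊4853·58/10000⌋=28; principal=min(57808-28,4853)=4853; balance=4853-4853=0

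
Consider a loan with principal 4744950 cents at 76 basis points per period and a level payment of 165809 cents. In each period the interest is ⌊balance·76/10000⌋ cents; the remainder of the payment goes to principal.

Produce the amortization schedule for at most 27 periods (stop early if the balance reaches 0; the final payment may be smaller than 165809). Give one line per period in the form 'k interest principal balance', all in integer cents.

1. interest=⌊4744950·76/10000⌋=36061; principal=165809-36061=129748; balance=4744950-129748=4615202
2. interest=⌊4615202·76/10000⌋=35075; principal=165809-35075=130734; balance=4615202-130734=4484468
3. interest=⌊4484468·76/10000⌋=34081; principal=165809-34081=131728; balance=4484468-131728=4352740
4. interest=⌊4352740·76/10000⌋=33080; principal=165809-33080=132729; balance=4352740-132729=4220011
5. interest=⌊4220011·76/10000⌋=32072; principal=165809-32072=133737; balance=4220011-133737=4086274
6. interest=⌊4086274·76/10000⌋=31055; principal=165809-31055=134754; balance=4086274-134754=3951520
7. interest=⌊3951520·76/10000⌋=30031; principal=165809-30031=135778; balance=3951520-135778=3815742
8. interest=⌊3815742·76/10000⌋=28999; principal=165809-28999=136810; balance=3815742-136810=3678932
9. interest=⌊3678932·76/10000⌋=27959; principal=165809-27959=137850; balance=3678932-137850=3541082
10. interest=⌊3541082·76/10000⌋=26912; principal=165809-26912=138897; balance=3541082-138897=3402185
11. interest=⌊3402185·76/10000⌋=25856; principal=165809-25856=139953; balance=3402185-139953=3262232
12. interest=⌊3262232·76/10000⌋=24792; principal=165809-24792=141017; balance=3262232-141017=3121215
13. interest=⌊3121215·76/10000⌋=23721; principal=165809-23721=142088; balance=3121215-142088=2979127
14. interest=⌊2979127·76/10000⌋=22641; principal=165809-22641=143168; balance=2979127-143168=2835959
15. interest=⌊2835959·76/10000⌋=21553; principal=165809-21553=144256; balance=2835959-144256=2691703
16. interest=⌊2691703·76/10000⌋=20456; principal=165809-20456=145353; balance=2691703-145353=2546350
17. interest=⌊2546350·76/10000⌋=19352; principal=165809-19352=146457; balance=2546350-146457=2399893
18. interest=⌊2399893·76/10000⌋=18239; principal=165809-18239=147570; balance=2399893-147570=2252323
19. interest=⌊2252323·76/10000⌋=17117; principal=165809-17117=148692; balance=2252323-148692=2103631
20. interest=⌊2103631·76/10000⌋=15987; principal=165809-15987=149822; balance=2103631-149822=1953809
21. interest=⌊1953809·76/10000⌋=14848; principal=165809-14848=150961; balance=1953809-150961=1802848
22. interest=⌊1802848·76/10000⌋=13701; principal=165809-13701=152108; balance=1802848-152108=1650740
23. interest=⌊1650740·76/10000⌋=12545; principal=165809-12545=153264; balance=1650740-153264=1497476
24. interest=⌊1497476·76/10000⌋=11380; principal=165809-11380=154429; balance=1497476-154429=1343047
25. interest=⌊1343047·76/10000⌋=10207; principal=165809-10207=155602; balance=1343047-155602=1187445
26. interest=⌊1187445·76/10000⌋=9024; principal=165809-9024=156785; balance=1187445-156785=1030660
27. interest=⌊1030660·76/10000⌋=7833; principal=165809-7833=157976; balance=1030660-157976=872684

1 36061 129748 4615202
2 35075 130734 4484468
3 34081 131728 4352740
4 33080 132729 4220011
5 32072 133737 4086274
6 31055 134754 3951520
7 30031 135778 3815742
8 28999 136810 3678932
9 27959 137850 3541082
10 26912 138897 3402185
11 25856 139953 3262232
12 24792 141017 3121215
13 23721 142088 2979127
14 22641 143168 2835959
15 21553 144256 2691703
16 20456 145353 2546350
17 19352 146457 2399893
18 18239 147570 2252323
19 17117 148692 2103631
20 15987 149822 1953809
21 14848 150961 1802848
22 13701 152108 1650740
23 12545 153264 1497476
24 11380 154429 1343047
25 10207 155602 1187445
26 9024 156785 1030660
27 7833 157976 872684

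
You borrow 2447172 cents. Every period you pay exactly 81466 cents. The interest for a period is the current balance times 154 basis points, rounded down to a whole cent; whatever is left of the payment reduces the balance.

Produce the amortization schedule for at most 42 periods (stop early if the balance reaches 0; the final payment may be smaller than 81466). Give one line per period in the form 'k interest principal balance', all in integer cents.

1 37686 43780 2403392
2 37012 44454 2358938
3 36327 45139 2313799
4 35632 45834 2267965
5 34926 46540 2221425
6 34209 47257 2174168
7 33482 47984 2126184
8 32743 48723 2077461
9 31992 49474 2027987
10 31230 50236 1977751
11 30457 51009 1926742
12 29671 51795 1874947
13 28874 52592 1822355
14 28064 53402 1768953
15 27241 54225 1714728
16 26406 55060 1659668
17 25558 55908 1603760
18 24697 56769 1546991
19 23823 57643 1489348
20 22935 58531 1430817
21 22034 59432 1371385
22 21119 60347 1311038
23 20189 61277 1249761
24 19246 62220 1187541
25 18288 63178 1124363
26 17315 64151 1060212
27 16327 65139 995073
28 15324 66142 928931
29 14305 67161 861770
30 13271 68195 793575
31 12221 69245 724330
32 11154 70312 654018
33 10071 71395 582623
34 8972 72494 510129
35 7855 73611 436518
36 6722 74744 361774
37 5571 75895 285879
38 4402 77064 208815
39 3215 78251 130564
40 2010 79456 51108
41 787 51108 0

1. interest=⌊2447172·154/10000⌋=37686; principal=81466-37686=43780; balance=2447172-43780=2403392
2. interest=⌊2403392·154/10000⌋=37012; principal=81466-37012=44454; balance=2403392-44454=2358938
3. interest=⌊2358938·154/10000⌋=36327; principal=81466-36327=45139; balance=2358938-45139=2313799
4. interest=⌊2313799·154/10000⌋=35632; principal=81466-35632=45834; balance=2313799-45834=2267965
5. interest=⌊2267965·154/10000⌋=34926; principal=81466-34926=46540; balance=2267965-46540=2221425
6. interest=⌊2221425·154/10000⌋=34209; principal=81466-34209=47257; balance=2221425-47257=2174168
7. interest=⌊2174168·154/10000⌋=33482; principal=81466-33482=47984; balance=2174168-47984=2126184
8. interest=⌊2126184·154/10000⌋=32743; principal=81466-32743=48723; balance=2126184-48723=2077461
9. interest=⌊2077461·154/10000⌋=31992; principal=81466-31992=49474; balance=2077461-49474=2027987
10. interest=⌊2027987·154/10000⌋=31230; principal=81466-31230=50236; balance=2027987-50236=1977751
11. interest=⌊1977751·154/10000⌋=30457; principal=81466-30457=51009; balance=1977751-51009=1926742
12. interest=⌊1926742·154/10000⌋=29671; principal=81466-29671=51795; balance=1926742-51795=1874947
13. interest=⌊1874947·154/10000⌋=28874; principal=81466-28874=52592; balance=1874947-52592=1822355
14. interest=⌊1822355·154/10000⌋=28064; principal=81466-28064=53402; balance=1822355-53402=1768953
15. interest=⌊1768953·154/10000⌋=27241; principal=81466-27241=54225; balance=1768953-54225=1714728
16. interest=⌊1714728·154/10000⌋=26406; principal=81466-26406=55060; balance=1714728-55060=1659668
17. interest=⌊1659668·154/10000⌋=25558; principal=81466-25558=55908; balance=1659668-55908=1603760
18. interest=⌊1603760·154/10000⌋=24697; principal=81466-24697=56769; balance=1603760-56769=1546991
19. interest=⌊1546991·154/10000⌋=23823; principal=81466-23823=57643; balance=1546991-57643=1489348
20. interest=⌊1489348·154/10000⌋=22935; principal=81466-22935=58531; balance=1489348-58531=1430817
21. interest=⌊1430817·154/10000⌋=22034; principal=81466-22034=59432; balance=1430817-59432=1371385
22. interest=⌊1371385·154/10000⌋=21119; principal=81466-21119=60347; balance=1371385-60347=1311038
23. interest=⌊1311038·154/10000⌋=20189; principal=81466-20189=61277; balance=1311038-61277=1249761
24. interest=⌊1249761·154/10000⌋=19246; principal=81466-19246=62220; balance=1249761-62220=1187541
25. interest=⌊1187541·154/10000⌋=18288; principal=81466-18288=63178; balance=1187541-63178=1124363
26. interest=⌊1124363·154/10000⌋=17315; principal=81466-17315=64151; balance=1124363-64151=1060212
27. interest=⌊1060212·154/10000⌋=16327; principal=81466-16327=65139; balance=1060212-65139=995073
28. interest=⌊995073·154/10000⌋=15324; principal=81466-15324=66142; balance=995073-66142=928931
29. interest=⌊928931·154/10000⌋=14305; principal=81466-14305=67161; balance=928931-67161=861770
30. interest=⌊861770·154/10000⌋=13271; principal=81466-13271=68195; balance=861770-68195=793575
31. interest=⌊793575·154/10000⌋=12221; principal=81466-12221=69245; balance=793575-69245=724330
32. interest=⌊724330·154/10000⌋=11154; principal=81466-11154=70312; balance=724330-70312=654018
33. interest=⌊654018·154/10000⌋=10071; principal=81466-10071=71395; balance=654018-71395=582623
34. interest=⌊582623·154/10000⌋=8972; principal=81466-8972=72494; balance=582623-72494=510129
35. interest=⌊510129·154/10000⌋=7855; principal=81466-7855=73611; balance=510129-73611=436518
36. interest=⌊436518·154/10000⌋=6722; principal=81466-6722=74744; balance=436518-74744=361774
37. interest=⌊361774·154/10000⌋=5571; principal=81466-5571=75895; balance=361774-75895=285879
38. interest=⌊285879·154/10000⌋=4402; principal=81466-4402=77064; balance=285879-77064=208815
39. interest=⌊208815·154/10000⌋=3215; principal=81466-3215=78251; balance=208815-78251=130564
40. interest=⌊130564·154/10000⌋=2010; principal=81466-2010=79456; balance=130564-79456=51108
41. interest=⌊51108·154/10000⌋=787; principal=min(81466-787,51108)=51108; balance=51108-51108=0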